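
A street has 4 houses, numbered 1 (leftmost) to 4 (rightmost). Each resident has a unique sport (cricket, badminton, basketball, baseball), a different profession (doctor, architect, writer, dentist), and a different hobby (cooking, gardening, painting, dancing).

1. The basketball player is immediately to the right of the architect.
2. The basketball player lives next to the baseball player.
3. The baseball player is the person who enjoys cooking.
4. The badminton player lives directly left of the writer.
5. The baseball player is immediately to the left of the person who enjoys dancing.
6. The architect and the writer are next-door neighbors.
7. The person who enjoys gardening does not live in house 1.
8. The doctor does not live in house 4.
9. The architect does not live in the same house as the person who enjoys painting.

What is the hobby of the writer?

gardening

The badminton player is narrowed to house 1 or 2 or 3; consider each.
Placing it in house 2 and house 3 leads to a contradiction, so it's in house 1.
By clue 4, the writer is in house 2.
So house 4 gets dentist for profession.
The baseball player is in house 3 (clue 2).
Clue 3: the person who enjoys cooking is in house 3.
By clue 5, the person who enjoys dancing is in house 4.
The only hobby still possible for house 1 is painting.
The only hobby still possible for house 2 is gardening.
Clue 9: the architect is in house 3.
So house 1 gets doctor for profession.
Clue 1 places the basketball player in house 4.
House 2's sport must be cricket (nothing else left).
So: house 1 = badminton/doctor/painting, house 2 = cricket/writer/gardening, house 3 = baseball/architect/cooking, house 4 = basketball/dentist/dancing.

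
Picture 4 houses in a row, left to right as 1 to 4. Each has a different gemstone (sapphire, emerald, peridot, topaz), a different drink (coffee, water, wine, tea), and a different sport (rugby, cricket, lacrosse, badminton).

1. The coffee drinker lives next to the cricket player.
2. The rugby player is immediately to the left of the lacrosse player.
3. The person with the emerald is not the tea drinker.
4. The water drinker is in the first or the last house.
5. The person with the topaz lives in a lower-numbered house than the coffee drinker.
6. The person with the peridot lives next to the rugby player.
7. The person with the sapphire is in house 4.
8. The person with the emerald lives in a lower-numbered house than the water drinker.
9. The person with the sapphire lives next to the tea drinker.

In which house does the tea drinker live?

The person with the sapphire is in house 4 (clue 7).
The water drinker is in house 4 (clue 8).
From clue 9, the tea drinker must be in house 3.
So house 1 gets wine for drink.
So house 2 gets coffee for drink.
The person with the topaz is in house 1 (clue 5).
So house 3 gets peridot for gemstone.
By clue 6, the rugby player is in house 2.
So house 2 gets emerald for gemstone.
The lacrosse player is in house 3 (clue 2).
That leaves badminton as the sport for house 4.
The only sport still possible for house 1 is cricket.
So: house 1 = topaz/wine/cricket, house 2 = emerald/coffee/rugby, house 3 = peridot/tea/lacrosse, house 4 = sapphire/water/badminton.

3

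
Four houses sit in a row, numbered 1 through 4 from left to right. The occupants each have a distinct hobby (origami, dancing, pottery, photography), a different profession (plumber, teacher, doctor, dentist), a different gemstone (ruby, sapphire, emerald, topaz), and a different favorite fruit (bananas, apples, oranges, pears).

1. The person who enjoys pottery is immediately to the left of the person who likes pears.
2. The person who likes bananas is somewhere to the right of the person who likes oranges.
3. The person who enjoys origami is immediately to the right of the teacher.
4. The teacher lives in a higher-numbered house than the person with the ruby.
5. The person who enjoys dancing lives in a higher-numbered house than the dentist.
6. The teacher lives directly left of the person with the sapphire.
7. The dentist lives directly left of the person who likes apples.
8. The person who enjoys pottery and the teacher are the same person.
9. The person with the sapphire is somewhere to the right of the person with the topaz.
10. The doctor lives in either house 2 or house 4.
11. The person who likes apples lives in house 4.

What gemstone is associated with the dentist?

sapphire

By clue 11, the person who likes apples is in house 4.
The only hobby still possible for house 1 is photography.
House 1 favorite fruit: only oranges fits.
By clue 1, the person who enjoys pottery is in house 2.
By clue 1, the person who likes pears is in house 3.
Clue 7: the dentist is in house 3.
From clue 8, the teacher must be in house 2.
House 1 profession: only plumber fits.
That leaves doctor as the profession for house 4.
House 2 favorite fruit: only bananas fits.
From clue 3, the person who enjoys origami must be in house 3.
The person with the ruby is in house 1 (clue 4).
By clue 5, the person who enjoys dancing is in house 4.
From clue 6, the person with the sapphire must be in house 3.
That leaves topaz as the gemstone for house 2.
House 4's gemstone must be emerald (nothing else left).
So: house 1 = photography/plumber/ruby/oranges, house 2 = pottery/teacher/topaz/bananas, house 3 = origami/dentist/sapphire/pears, house 4 = dancing/doctor/emerald/apples.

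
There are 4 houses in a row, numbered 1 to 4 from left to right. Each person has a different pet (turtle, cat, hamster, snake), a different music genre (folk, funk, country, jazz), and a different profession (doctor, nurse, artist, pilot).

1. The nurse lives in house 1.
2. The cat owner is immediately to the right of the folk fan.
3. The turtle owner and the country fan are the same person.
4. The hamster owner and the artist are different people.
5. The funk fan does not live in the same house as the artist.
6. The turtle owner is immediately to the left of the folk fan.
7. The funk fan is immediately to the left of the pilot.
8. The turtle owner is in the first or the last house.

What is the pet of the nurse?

turtle

Clue 1 places the nurse in house 1.
Clue 8: the turtle owner is in house 1.
Clue 3: the country fan is in house 1.
From clue 6, the folk fan must be in house 2.
The only music genre still possible for house 4 is jazz.
Clue 2 places the cat owner in house 3.
Clue 7: the pilot is in house 4.
That leaves funk as the music genre for house 3.
So house 3 gets doctor for profession.
Clue 4 places the hamster owner in house 4.
That leaves snake as the pet for house 2.
So house 2 gets artist for profession.
So: house 1 = turtle/country/nurse, house 2 = snake/folk/artist, house 3 = cat/funk/doctor, house 4 = hamster/jazz/pilot.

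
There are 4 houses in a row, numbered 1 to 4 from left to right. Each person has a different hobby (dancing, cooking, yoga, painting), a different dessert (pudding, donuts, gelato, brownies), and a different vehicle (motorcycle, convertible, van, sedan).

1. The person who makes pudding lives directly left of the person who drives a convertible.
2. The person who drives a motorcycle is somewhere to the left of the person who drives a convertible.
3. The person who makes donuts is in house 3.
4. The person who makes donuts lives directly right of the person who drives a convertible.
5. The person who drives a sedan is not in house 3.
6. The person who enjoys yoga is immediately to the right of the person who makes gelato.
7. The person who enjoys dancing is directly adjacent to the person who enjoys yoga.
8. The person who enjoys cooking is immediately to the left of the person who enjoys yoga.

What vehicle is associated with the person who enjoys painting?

By clue 3, the person who makes donuts is in house 3.
By clue 4, the person who drives a convertible is in house 2.
So house 4 gets brownies for dessert.
Clue 1: the person who makes pudding is in house 1.
Clue 2: the person who drives a motorcycle is in house 1.
House 2 dessert: only gelato fits.
The only vehicle still possible for house 3 is van.
House 4 vehicle: only sedan fits.
From clue 6, the person who enjoys yoga must be in house 3.
By clue 8, the person who enjoys cooking is in house 2.
House 1 hobby: only painting fits.
So house 4 gets dancing for hobby.
So: house 1 = painting/pudding/motorcycle, house 2 = cooking/gelato/convertible, house 3 = yoga/donuts/van, house 4 = dancing/brownies/sedan.

motorcycle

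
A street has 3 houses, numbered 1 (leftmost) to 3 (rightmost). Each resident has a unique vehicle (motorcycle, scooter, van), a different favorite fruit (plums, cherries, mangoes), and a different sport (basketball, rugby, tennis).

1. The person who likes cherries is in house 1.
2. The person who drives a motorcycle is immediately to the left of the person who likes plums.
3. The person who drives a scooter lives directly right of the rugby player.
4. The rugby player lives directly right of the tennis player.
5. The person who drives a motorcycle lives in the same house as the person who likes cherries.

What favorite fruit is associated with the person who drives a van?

From clue 1, the person who likes cherries must be in house 1.
The rugby player is in house 2 (clue 4).
Clue 4: the tennis player is in house 1.
Clue 5 places the person who drives a motorcycle in house 1.
House 3's sport must be basketball (nothing else left).
The person who likes plums is in house 2 (clue 2).
Clue 3 places the person who drives a scooter in house 3.
House 2 vehicle: only van fits.
House 3's favorite fruit must be mangoes (nothing else left).
So: house 1 = motorcycle/cherries/tennis, house 2 = van/plums/rugby, house 3 = scooter/mangoes/basketball.

plums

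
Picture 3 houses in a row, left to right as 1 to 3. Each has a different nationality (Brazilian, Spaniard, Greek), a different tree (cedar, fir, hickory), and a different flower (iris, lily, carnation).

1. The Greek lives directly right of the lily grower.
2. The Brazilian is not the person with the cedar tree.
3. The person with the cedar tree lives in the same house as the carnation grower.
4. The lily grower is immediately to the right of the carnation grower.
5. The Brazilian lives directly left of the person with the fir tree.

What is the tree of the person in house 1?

Clue 4: the lily grower is in house 2.
By clue 4, the carnation grower is in house 1.
That leaves iris as the flower for house 3.
Clue 1: the Greek is in house 3.
Clue 3: the person with the cedar tree is in house 1.
The Brazilian is in house 2 (clue 2).
From clue 5, the person with the fir tree must be in house 3.
House 1 nationality: only Spaniard fits.
The only tree still possible for house 2 is hickory.
So: house 1 = Spaniard/cedar/carnation, house 2 = Brazilian/hickory/lily, house 3 = Greek/fir/iris.

cedar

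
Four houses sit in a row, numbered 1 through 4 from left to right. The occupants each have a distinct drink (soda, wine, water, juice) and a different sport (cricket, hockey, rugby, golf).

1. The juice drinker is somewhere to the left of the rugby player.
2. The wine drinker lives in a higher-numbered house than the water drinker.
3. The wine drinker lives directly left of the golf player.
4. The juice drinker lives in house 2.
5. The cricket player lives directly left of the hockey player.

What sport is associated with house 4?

Clue 4 places the juice drinker in house 2.
That leaves soda as the drink for house 4.
House 1's sport must be cricket (nothing else left).
The water drinker is in house 1 (clue 2).
From clue 3, the golf player must be in house 4.
From clue 5, the hockey player must be in house 2.
So house 3 gets wine for drink.
House 3's sport must be rugby (nothing else left).
So: house 1 = water/cricket, house 2 = juice/hockey, house 3 = wine/rugby, house 4 = soda/golf.

golf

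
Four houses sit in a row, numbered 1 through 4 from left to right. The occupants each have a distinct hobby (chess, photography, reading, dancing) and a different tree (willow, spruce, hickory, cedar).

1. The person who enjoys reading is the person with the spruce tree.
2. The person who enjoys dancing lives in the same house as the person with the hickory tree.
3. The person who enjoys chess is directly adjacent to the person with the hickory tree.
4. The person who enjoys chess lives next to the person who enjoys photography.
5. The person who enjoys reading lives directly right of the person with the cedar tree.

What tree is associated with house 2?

The person who enjoys reading is narrowed to house 2 or 3 or 4; consider each.
Placing it in house 2 and house 3 leads to a contradiction, so it's in house 4.
Clue 1: the person with the spruce tree is in house 4.
Clue 5: the person with the cedar tree is in house 3.
The person who enjoys dancing is narrowed to house 1 or 2; consider each.
Placing it in house 2 leads to a contradiction, so it's in house 1.
Clue 2: the person with the hickory tree is in house 1.
The person who enjoys chess is in house 2 (clue 3).
That leaves photography as the hobby for house 3.
That leaves willow as the tree for house 2.
So: house 1 = dancing/hickory, house 2 = chess/willow, house 3 = photography/cedar, house 4 = reading/spruce.

willow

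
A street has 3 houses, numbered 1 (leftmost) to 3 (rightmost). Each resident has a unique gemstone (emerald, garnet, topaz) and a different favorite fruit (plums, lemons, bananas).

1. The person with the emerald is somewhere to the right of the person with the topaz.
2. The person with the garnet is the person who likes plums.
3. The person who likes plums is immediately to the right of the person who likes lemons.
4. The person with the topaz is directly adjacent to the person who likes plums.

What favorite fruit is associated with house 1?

That leaves topaz as the gemstone for house 1.
From clue 4, the person who likes plums must be in house 2.
So house 1 gets lemons for favorite fruit.
So house 3 gets bananas for favorite fruit.
The person with the garnet is in house 2 (clue 2).
The only gemstone still possible for house 3 is emerald.
So: house 1 = topaz/lemons, house 2 = garnet/plums, house 3 = emerald/bananas.

lemons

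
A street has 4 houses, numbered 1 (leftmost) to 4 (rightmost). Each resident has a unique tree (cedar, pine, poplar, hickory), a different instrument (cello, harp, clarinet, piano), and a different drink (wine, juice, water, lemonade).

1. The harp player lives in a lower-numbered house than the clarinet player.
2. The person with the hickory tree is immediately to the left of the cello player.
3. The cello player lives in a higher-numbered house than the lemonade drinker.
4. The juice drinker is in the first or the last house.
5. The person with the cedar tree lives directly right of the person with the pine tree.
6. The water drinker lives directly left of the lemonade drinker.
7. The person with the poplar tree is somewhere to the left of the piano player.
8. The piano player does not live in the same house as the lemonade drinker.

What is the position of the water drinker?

House 4 tree: only cedar fits.
That leaves harp as the instrument for house 1.
The person with the pine tree is in house 3 (clue 5).
From clue 2, the person with the hickory tree must be in house 2.
From clue 2, the cello player must be in house 3.
Clue 3 places the lemonade drinker in house 2.
Clue 6: the water drinker is in house 1.
House 1's tree must be poplar (nothing else left).
So house 2 gets clarinet for instrument.
House 4's instrument must be piano (nothing else left).
So house 3 gets wine for drink.
House 4 drink: only juice fits.
So: house 1 = poplar/harp/water, house 2 = hickory/clarinet/lemonade, house 3 = pine/cello/wine, house 4 = cedar/piano/juice.

1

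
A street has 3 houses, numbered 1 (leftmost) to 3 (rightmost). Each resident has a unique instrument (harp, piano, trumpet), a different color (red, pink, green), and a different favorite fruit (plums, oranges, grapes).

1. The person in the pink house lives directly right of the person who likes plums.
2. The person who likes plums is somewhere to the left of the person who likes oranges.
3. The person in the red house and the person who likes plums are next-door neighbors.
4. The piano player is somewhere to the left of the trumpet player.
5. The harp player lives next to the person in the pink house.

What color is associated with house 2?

green

The piano player is narrowed to house 1 or 2; consider each.
Placing it in house 2 leads to a contradiction, so it's in house 1.
The harp player is narrowed to house 2 or 3; consider each.
Placing it in house 3 leads to a contradiction, so it's in house 2.
By clue 5, the person in the pink house is in house 3.
The only instrument still possible for house 3 is trumpet.
From clue 1, the person who likes plums must be in house 2.
Clue 2 places the person who likes oranges in house 3.
By clue 3, the person in the red house is in house 1.
So house 2 gets green for color.
So house 1 gets grapes for favorite fruit.
So: house 1 = piano/red/grapes, house 2 = harp/green/plums, house 3 = trumpet/pink/oranges.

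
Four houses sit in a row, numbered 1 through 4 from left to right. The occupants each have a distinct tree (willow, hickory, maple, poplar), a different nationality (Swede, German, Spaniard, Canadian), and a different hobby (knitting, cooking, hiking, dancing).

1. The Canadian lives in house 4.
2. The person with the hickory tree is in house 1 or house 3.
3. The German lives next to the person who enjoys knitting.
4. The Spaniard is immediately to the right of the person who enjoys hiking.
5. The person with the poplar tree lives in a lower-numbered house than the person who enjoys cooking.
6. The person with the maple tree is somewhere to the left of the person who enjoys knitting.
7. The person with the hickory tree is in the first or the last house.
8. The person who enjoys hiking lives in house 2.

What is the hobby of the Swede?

dancing

The Canadian is in house 4 (clue 1).
From clue 7, the person with the hickory tree must be in house 1.
Clue 8: the person who enjoys hiking is in house 2.
House 4's tree must be willow (nothing else left).
So house 1 gets dancing for hobby.
The Spaniard is in house 3 (clue 4).
The only nationality still possible for house 1 is Swede.
That leaves German as the nationality for house 2.
Clue 3: the person who enjoys knitting is in house 3.
The person with the maple tree is in house 2 (clue 6).
That leaves poplar as the tree for house 3.
The only hobby still possible for house 4 is cooking.
So: house 1 = hickory/Swede/dancing, house 2 = maple/German/hiking, house 3 = poplar/Spaniard/knitting, house 4 = willow/Canadian/cooking.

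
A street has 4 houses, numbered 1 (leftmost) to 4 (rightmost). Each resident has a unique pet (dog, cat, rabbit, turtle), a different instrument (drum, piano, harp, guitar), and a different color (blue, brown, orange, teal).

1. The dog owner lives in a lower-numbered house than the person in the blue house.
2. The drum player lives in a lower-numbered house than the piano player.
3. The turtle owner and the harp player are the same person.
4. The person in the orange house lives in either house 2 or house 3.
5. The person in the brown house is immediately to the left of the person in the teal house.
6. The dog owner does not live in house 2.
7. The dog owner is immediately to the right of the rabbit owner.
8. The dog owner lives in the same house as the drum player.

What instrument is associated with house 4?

piano

The dog owner is in house 3 (clue 7).
From clue 7, the rabbit owner must be in house 2.
Clue 8: the drum player is in house 3.
House 1's color must be brown (nothing else left).
By clue 1, the person in the blue house is in house 4.
By clue 2, the piano player is in house 4.
By clue 5, the person in the teal house is in house 2.
House 1's instrument must be harp (nothing else left).
So house 2 gets guitar for instrument.
That leaves orange as the color for house 3.
Clue 3: the turtle owner is in house 1.
House 4 pet: only cat fits.
So: house 1 = turtle/harp/brown, house 2 = rabbit/guitar/teal, house 3 = dog/drum/orange, house 4 = cat/piano/blue.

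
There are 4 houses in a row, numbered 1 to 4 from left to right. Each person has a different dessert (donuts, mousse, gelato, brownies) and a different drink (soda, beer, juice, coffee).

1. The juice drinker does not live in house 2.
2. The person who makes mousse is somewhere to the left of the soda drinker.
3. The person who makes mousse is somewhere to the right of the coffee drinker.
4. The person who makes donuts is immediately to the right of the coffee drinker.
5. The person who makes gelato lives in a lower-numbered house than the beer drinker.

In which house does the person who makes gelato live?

The only dessert still possible for house 4 is brownies.
House 1 dessert: only gelato fits.
The person who makes donuts is narrowed to house 2 or 3; consider each.
Placing it in house 3 leads to a contradiction, so it's in house 2.
By clue 4, the coffee drinker is in house 1.
So house 3 gets mousse for dessert.
That leaves beer as the drink for house 2.
The soda drinker is in house 4 (clue 2).
The only drink still possible for house 3 is juice.
So: house 1 = gelato/coffee, house 2 = donuts/beer, house 3 = mousse/juice, house 4 = brownies/soda.

1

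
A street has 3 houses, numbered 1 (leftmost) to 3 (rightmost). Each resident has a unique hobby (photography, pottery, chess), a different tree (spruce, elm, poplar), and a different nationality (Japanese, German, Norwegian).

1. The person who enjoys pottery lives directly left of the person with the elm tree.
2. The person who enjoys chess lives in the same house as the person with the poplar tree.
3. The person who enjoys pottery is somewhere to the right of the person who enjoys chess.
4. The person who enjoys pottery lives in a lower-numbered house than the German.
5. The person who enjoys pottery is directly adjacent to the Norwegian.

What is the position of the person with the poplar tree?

From clue 3, the person who enjoys pottery must be in house 2.
The person who enjoys chess is in house 1 (clue 3).
The German is in house 3 (clue 4).
House 3 hobby: only photography fits.
That leaves Norwegian as the nationality for house 1.
So house 2 gets Japanese for nationality.
By clue 1, the person with the elm tree is in house 3.
By clue 2, the person with the poplar tree is in house 1.
That leaves spruce as the tree for house 2.
So: house 1 = chess/poplar/Norwegian, house 2 = pottery/spruce/Japanese, house 3 = photography/elm/German.

1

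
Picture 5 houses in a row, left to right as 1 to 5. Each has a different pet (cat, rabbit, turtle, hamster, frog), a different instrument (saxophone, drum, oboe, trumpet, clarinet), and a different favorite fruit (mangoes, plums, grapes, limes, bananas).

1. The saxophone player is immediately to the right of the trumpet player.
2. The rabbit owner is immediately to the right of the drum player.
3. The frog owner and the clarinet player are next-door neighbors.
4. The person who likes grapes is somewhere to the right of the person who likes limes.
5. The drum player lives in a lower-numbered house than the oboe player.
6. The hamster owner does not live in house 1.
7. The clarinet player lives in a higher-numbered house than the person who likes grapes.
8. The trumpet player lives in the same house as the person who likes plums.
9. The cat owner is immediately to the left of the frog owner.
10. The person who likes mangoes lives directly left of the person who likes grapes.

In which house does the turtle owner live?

1

House 5 favorite fruit: only bananas fits.
The clarinet player is narrowed to house 3 or 4 or 5; consider each.
Placing it in house 3 and house 4 leads to a contradiction, so it's in house 5.
The frog owner is in house 4 (clue 3).
From clue 9, the cat owner must be in house 3.
That leaves turtle as the pet for house 1.
Clue 5 places the drum player in house 1.
The only favorite fruit still possible for house 4 is grapes.
The rabbit owner is in house 2 (clue 2).
The person who likes mangoes is in house 3 (clue 10).
House 5 pet: only hamster fits.
The only favorite fruit still possible for house 1 is limes.
So house 2 gets plums for favorite fruit.
By clue 8, the trumpet player is in house 2.
The saxophone player is in house 3 (clue 1).
The only instrument still possible for house 4 is oboe.
So: house 1 = turtle/drum/limes, house 2 = rabbit/trumpet/plums, house 3 = cat/saxophone/mangoes, house 4 = frog/oboe/grapes, house 5 = hamster/clarinet/bananas.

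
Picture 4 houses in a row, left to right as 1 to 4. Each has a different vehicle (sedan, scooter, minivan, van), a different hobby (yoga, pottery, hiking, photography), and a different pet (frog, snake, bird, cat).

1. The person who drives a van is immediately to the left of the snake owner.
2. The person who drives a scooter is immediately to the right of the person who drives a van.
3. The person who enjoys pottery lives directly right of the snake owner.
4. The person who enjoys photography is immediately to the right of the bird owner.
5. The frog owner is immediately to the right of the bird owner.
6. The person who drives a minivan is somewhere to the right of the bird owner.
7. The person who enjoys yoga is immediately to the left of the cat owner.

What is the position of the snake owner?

3

That leaves bird as the pet for house 1.
By clue 4, the person who enjoys photography is in house 2.
Clue 5 places the frog owner in house 2.
House 3 pet: only snake fits.
House 4's pet must be cat (nothing else left).
By clue 1, the person who drives a van is in house 2.
Clue 2 places the person who drives a scooter in house 3.
The person who enjoys pottery is in house 4 (clue 3).
From clue 7, the person who enjoys yoga must be in house 3.
So house 1 gets sedan for vehicle.
The only vehicle still possible for house 4 is minivan.
The only hobby still possible for house 1 is hiking.
So: house 1 = sedan/hiking/bird, house 2 = van/photography/frog, house 3 = scooter/yoga/snake, house 4 = minivan/pottery/cat.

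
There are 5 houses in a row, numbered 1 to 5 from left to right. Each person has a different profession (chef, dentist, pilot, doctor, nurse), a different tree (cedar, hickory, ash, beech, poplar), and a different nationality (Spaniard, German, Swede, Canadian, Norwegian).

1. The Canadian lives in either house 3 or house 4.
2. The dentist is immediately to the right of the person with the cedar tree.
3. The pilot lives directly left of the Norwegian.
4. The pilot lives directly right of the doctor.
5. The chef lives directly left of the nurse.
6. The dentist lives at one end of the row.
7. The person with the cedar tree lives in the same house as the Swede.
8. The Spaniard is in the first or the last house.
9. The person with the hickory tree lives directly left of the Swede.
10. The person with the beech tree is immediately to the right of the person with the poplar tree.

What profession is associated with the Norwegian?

By clue 6, the dentist is in house 5.
Clue 2 places the person with the cedar tree in house 4.
Clue 7 places the Swede in house 4.
Clue 9: the person with the hickory tree is in house 3.
So house 2 gets German for nationality.
House 3's nationality must be Canadian (nothing else left).
That leaves Norwegian as the nationality for house 5.
Clue 3 places the pilot in house 4.
Clue 4 places the doctor in house 3.
The person with the beech tree is in house 2 (clue 10).
Clue 10 places the person with the poplar tree in house 1.
House 1's profession must be chef (nothing else left).
House 2 profession: only nurse fits.
House 5 tree: only ash fits.
The only nationality still possible for house 1 is Spaniard.
So: house 1 = chef/poplar/Spaniard, house 2 = nurse/beech/German, house 3 = doctor/hickory/Canadian, house 4 = pilot/cedar/Swede, house 5 = dentist/ash/Norwegian.

dentist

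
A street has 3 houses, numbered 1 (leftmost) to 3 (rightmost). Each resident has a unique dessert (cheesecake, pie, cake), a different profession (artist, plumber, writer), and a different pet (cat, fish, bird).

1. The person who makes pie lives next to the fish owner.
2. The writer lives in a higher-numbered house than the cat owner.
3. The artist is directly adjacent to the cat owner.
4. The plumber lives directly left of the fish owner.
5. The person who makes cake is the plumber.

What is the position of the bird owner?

The person who makes cake is narrowed to house 1 or 2; consider each.
Placing it in house 2 leads to a contradiction, so it's in house 1.
Clue 5 places the plumber in house 1.
Clue 4: the fish owner is in house 2.
So house 3 gets bird for pet.
Clue 1 places the person who makes pie in house 3.
By clue 3, the artist is in house 2.
House 2's dessert must be cheesecake (nothing else left).
House 3's profession must be writer (nothing else left).
House 1 pet: only cat fits.
So: house 1 = cake/plumber/cat, house 2 = cheesecake/artist/fish, house 3 = pie/writer/bird.

3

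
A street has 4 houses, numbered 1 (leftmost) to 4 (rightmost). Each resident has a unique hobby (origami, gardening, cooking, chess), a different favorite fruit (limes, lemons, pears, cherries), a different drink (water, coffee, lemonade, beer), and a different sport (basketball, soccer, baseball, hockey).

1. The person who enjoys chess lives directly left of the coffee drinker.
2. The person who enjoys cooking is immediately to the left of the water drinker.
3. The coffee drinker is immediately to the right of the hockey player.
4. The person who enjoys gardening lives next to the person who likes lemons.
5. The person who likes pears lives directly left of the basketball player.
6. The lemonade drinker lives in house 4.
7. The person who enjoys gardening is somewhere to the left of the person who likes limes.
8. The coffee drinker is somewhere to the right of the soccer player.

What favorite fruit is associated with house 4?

limes

The lemonade drinker is in house 4 (clue 6).
House 4 hobby: only origami fits.
That leaves beer as the drink for house 1.
House 3 hobby: only gardening fits.
By clue 7, the person who likes limes is in house 4.
House 2's favorite fruit must be lemons (nothing else left).
That leaves baseball as the sport for house 3.
That leaves basketball as the sport for house 4.
By clue 5, the person who likes pears is in house 3.
So house 1 gets cherries for favorite fruit.
The person who enjoys chess is narrowed to house 1 or 2; consider each.
Placing it in house 1 leads to a contradiction, so it's in house 2.
From clue 1, the coffee drinker must be in house 3.
From clue 3, the hockey player must be in house 2.
That leaves cooking as the hobby for house 1.
The only drink still possible for house 2 is water.
House 1 sport: only soccer fits.
So: house 1 = cooking/cherries/beer/soccer, house 2 = chess/lemons/water/hockey, house 3 = gardening/pears/coffee/baseball, house 4 = origami/limes/lemonade/basketball.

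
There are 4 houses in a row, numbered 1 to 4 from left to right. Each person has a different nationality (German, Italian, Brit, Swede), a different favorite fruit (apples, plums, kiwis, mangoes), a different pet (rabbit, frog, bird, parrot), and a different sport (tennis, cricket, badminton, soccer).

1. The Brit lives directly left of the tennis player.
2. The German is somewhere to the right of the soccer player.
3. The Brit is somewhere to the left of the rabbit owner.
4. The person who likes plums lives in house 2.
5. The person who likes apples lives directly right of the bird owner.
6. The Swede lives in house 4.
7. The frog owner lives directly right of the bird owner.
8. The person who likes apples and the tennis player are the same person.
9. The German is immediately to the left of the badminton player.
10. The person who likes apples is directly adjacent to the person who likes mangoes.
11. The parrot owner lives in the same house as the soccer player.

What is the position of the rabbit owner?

Clue 4 places the person who likes plums in house 2.
From clue 6, the Swede must be in house 4.
So house 1 gets kiwis for favorite fruit.
House 1 pet: only parrot fits.
Clue 11: the soccer player is in house 1.
House 1's nationality must be Italian (nothing else left).
House 2's pet must be bird (nothing else left).
That leaves cricket as the sport for house 2.
From clue 5, the person who likes apples must be in house 3.
The frog owner is in house 3 (clue 7).
The tennis player is in house 3 (clue 8).
Clue 10: the person who likes mangoes is in house 4.
So house 4 gets rabbit for pet.
House 4's sport must be badminton (nothing else left).
The Brit is in house 2 (clue 1).
Clue 9: the German is in house 3.
So: house 1 = Italian/kiwis/parrot/soccer, house 2 = Brit/plums/bird/cricket, house 3 = German/apples/frog/tennis, house 4 = Swede/mangoes/rabbit/badminton.

4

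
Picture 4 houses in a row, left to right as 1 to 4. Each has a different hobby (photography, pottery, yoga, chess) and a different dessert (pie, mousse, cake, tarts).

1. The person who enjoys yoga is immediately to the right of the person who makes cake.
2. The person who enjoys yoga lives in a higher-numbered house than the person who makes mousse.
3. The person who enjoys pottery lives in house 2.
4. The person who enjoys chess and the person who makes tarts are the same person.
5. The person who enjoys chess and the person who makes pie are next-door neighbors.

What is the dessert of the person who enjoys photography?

mousse

Clue 3 places the person who enjoys pottery in house 2.
The person who enjoys yoga is narrowed to house 3 or 4; consider each.
Placing it in house 4 leads to a contradiction, so it's in house 3.
Clue 1: the person who makes cake is in house 2.
From clue 5, the person who enjoys chess must be in house 4.
From clue 5, the person who makes pie must be in house 3.
House 1 hobby: only photography fits.
House 1 dessert: only mousse fits.
House 4 dessert: only tarts fits.
So: house 1 = photography/mousse, house 2 = pottery/cake, house 3 = yoga/pie, house 4 = chess/tarts.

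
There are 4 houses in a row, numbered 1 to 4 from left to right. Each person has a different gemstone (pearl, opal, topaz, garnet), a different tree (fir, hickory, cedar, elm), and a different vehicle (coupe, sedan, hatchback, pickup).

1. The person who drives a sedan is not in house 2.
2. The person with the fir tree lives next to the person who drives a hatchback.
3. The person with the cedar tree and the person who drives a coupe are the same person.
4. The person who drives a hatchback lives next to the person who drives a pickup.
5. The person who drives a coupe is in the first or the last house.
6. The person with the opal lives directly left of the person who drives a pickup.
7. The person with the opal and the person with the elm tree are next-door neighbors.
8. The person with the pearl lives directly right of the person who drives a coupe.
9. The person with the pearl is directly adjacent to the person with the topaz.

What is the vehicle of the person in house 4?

By clue 8, the person with the pearl is in house 2.
The person who drives a coupe is in house 1 (clue 8).
House 4 gemstone: only garnet fits.
Clue 3 places the person with the cedar tree in house 1.
By clue 4, the person who drives a hatchback is in house 3.
House 2 vehicle: only pickup fits.
So house 4 gets sedan for vehicle.
From clue 6, the person with the opal must be in house 1.
Clue 7: the person with the elm tree is in house 2.
House 3's gemstone must be topaz (nothing else left).
House 3's tree must be hickory (nothing else left).
That leaves fir as the tree for house 4.
So: house 1 = opal/cedar/coupe, house 2 = pearl/elm/pickup, house 3 = topaz/hickory/hatchback, house 4 = garnet/fir/sedan.

sedan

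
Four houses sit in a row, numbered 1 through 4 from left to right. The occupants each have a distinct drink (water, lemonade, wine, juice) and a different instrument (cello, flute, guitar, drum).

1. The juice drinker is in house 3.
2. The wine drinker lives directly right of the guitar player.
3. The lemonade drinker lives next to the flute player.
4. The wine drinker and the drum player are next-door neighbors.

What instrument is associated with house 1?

From clue 1, the juice drinker must be in house 3.
House 4 instrument: only cello fits.
House 2 instrument: only flute fits.
By clue 3, the lemonade drinker is in house 1.
The water drinker is narrowed to house 2 or 4; consider each.
Placing it in house 2 leads to a contradiction, so it's in house 4.
House 2's drink must be wine (nothing else left).
Clue 2 places the guitar player in house 1.
So house 3 gets drum for instrument.
So: house 1 = lemonade/guitar, house 2 = wine/flute, house 3 = juice/drum, house 4 = water/cello.

guitar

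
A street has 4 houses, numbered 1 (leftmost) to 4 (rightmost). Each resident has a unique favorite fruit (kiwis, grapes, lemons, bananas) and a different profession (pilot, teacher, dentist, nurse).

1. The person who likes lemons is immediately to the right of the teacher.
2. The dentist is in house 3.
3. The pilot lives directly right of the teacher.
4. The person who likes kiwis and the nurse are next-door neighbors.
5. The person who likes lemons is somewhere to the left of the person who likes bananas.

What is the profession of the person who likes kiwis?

dentist

From clue 2, the dentist must be in house 3.
The pilot is in house 2 (clue 3).
Clue 3: the teacher is in house 1.
So house 4 gets nurse for profession.
From clue 1, the person who likes lemons must be in house 2.
From clue 4, the person who likes kiwis must be in house 3.
House 1's favorite fruit must be grapes (nothing else left).
House 4's favorite fruit must be bananas (nothing else left).
So: house 1 = grapes/teacher, house 2 = lemons/pilot, house 3 = kiwis/dentist, house 4 = bananas/nurse.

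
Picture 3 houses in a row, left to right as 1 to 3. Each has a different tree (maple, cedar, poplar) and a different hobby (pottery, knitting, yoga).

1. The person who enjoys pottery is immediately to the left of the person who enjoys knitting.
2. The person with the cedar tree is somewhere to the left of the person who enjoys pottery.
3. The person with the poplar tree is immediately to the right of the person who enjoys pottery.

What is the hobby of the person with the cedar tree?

yoga

From clue 2, the person with the cedar tree must be in house 1.
The person who enjoys pottery is in house 2 (clue 2).
By clue 3, the person with the poplar tree is in house 3.
House 2 tree: only maple fits.
House 1's hobby must be yoga (nothing else left).
House 3 hobby: only knitting fits.
So: house 1 = cedar/yoga, house 2 = maple/pottery, house 3 = poplar/knitting.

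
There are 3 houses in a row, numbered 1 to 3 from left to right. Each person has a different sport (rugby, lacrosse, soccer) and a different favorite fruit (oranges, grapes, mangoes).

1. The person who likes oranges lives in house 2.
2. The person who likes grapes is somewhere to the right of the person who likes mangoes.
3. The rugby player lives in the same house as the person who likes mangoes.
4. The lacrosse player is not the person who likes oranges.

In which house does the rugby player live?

1

By clue 1, the person who likes oranges is in house 2.
House 1 favorite fruit: only mangoes fits.
So house 3 gets grapes for favorite fruit.
Clue 3: the rugby player is in house 1.
House 2's sport must be soccer (nothing else left).
So house 3 gets lacrosse for sport.
So: house 1 = rugby/mangoes, house 2 = soccer/oranges, house 3 = lacrosse/grapes.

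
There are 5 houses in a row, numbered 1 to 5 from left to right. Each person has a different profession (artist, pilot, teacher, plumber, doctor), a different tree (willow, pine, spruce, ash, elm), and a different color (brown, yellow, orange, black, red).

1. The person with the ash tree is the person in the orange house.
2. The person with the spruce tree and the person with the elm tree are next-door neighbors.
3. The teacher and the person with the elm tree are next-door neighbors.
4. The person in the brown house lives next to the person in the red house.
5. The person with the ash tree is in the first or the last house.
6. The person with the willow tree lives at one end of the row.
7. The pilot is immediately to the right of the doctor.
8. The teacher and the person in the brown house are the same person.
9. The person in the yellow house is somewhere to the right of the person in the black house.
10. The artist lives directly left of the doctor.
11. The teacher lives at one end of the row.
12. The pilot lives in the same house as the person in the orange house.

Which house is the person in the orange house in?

Clue 1 places the person with the ash tree in house 5.
Clue 1 places the person in the orange house in house 5.
Clue 12: the pilot is in house 5.
That leaves teacher as the profession for house 1.
The person with the elm tree is in house 2 (clue 3).
The person in the red house is in house 2 (clue 4).
Clue 7 places the doctor in house 4.
Clue 10 places the artist in house 3.
That leaves plumber as the profession for house 2.
House 1 tree: only willow fits.
So house 3 gets spruce for tree.
That leaves pine as the tree for house 4.
That leaves brown as the color for house 1.
House 4 color: only yellow fits.
So house 3 gets black for color.
So: house 1 = teacher/willow/brown, house 2 = plumber/elm/red, house 3 = artist/spruce/black, house 4 = doctor/pine/yellow, house 5 = pilot/ash/orange.

5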